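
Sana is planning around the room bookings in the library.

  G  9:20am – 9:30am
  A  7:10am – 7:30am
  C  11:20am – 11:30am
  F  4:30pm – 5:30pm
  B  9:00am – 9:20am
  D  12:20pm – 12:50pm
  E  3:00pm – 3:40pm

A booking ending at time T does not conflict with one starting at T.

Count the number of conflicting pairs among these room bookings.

Two intervals overlap when each starts before the other ends.
Sorted by start: A, B, G, C, D, E, F.
B starts after A ends — done with A.
G starts exactly when B ends (back-to-back, no overlap) — done with B.
C starts after G ends — done with G.
D starts after C ends — done with C.
E starts after D ends — done with D.
F starts after E ends.
No pair overlaps.

0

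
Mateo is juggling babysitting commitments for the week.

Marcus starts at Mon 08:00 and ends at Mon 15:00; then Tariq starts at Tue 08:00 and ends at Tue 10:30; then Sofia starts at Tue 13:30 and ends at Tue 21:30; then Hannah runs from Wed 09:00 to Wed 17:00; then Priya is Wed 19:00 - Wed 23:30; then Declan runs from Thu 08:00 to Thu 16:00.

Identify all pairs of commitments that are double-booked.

Sorted by start: Marcus, Tariq, Sofia, Hannah, Priya, Declan.
Tariq starts after Marcus ends, so nothing later overlaps Marcus either.
Sofia starts after Tariq ends, so nothing later overlaps Tariq either.
Hannah starts after Sofia ends, so nothing later overlaps Sofia either.
Priya starts after Hannah ends, so nothing later overlaps Hannah either.
Declan starts after Priya ends.

no conflicts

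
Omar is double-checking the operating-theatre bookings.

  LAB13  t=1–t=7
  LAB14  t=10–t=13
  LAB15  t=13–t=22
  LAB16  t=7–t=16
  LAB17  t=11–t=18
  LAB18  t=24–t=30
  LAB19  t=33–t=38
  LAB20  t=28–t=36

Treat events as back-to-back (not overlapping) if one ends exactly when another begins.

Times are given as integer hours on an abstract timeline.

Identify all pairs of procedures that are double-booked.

Sorted by start: LAB13, LAB16, LAB14, LAB17, LAB15, LAB18, LAB20, LAB19.
LAB16 starts exactly when LAB13 ends (back-to-back, no overlap) — done with LAB13.
LAB14 starts before LAB16 ends → LAB16 and LAB14 overlap.
LAB17 starts before LAB16 ends → LAB16 and LAB17 overlap.
LAB15 starts before LAB16 ends → LAB16 and LAB15 overlap.
LAB18 starts after LAB16 ends — done with LAB16.
LAB17 starts before LAB14 ends → LAB14 and LAB17 overlap.
LAB15 starts exactly when LAB14 ends (back-to-back, no overlap) — done with LAB14.
LAB15 starts before LAB17 ends → LAB17 and LAB15 overlap.
LAB18 starts after LAB17 ends — done with LAB17.
LAB18 starts after LAB15 ends — done with LAB15.
LAB20 starts before LAB18 ends → LAB18 and LAB20 overlap.
LAB19 starts after LAB18 ends.
LAB19 starts before LAB20 ends → LAB20 and LAB19 overlap.

LAB14 & LAB16, LAB14 & LAB17, LAB15 & LAB16, LAB15 & LAB17, LAB16 & LAB17, LAB18 & LAB20, LAB19 & LAB20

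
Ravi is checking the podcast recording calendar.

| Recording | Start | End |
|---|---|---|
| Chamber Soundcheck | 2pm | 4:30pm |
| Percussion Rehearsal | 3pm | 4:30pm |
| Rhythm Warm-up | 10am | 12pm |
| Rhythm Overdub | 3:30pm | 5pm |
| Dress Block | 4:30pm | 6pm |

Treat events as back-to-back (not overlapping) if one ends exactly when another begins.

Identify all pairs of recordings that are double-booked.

Sorted by start: Rhythm Warm-up, Chamber Soundcheck, Percussion Rehearsal, Rhythm Overdub, Dress Block.
Chamber Soundcheck starts after Rhythm Warm-up ends, so Rhythm Warm-up has no further overlaps.
Percussion Rehearsal starts before Chamber Soundcheck ends → Chamber Soundcheck and Percussion Rehearsal overlap.
Rhythm Overdub starts before Chamber Soundcheck ends → Chamber Soundcheck and Rhythm Overdub overlap.
Dress Block starts exactly when Chamber Soundcheck ends (back-to-back, no overlap).
Rhythm Overdub starts before Percussion Rehearsal ends → Percussion Rehearsal and Rhythm Overdub overlap.
Dress Block starts exactly when Percussion Rehearsal ends (back-to-back, no overlap).
Dress Block starts before Rhythm Overdub ends → Rhythm Overdub and Dress Block overlap.

Chamber Soundcheck & Percussion Rehearsal, Chamber Soundcheck & Rhythm Overdub, Dress Block & Rhythm Overdub, Percussion Rehearsal & Rhythm Overdub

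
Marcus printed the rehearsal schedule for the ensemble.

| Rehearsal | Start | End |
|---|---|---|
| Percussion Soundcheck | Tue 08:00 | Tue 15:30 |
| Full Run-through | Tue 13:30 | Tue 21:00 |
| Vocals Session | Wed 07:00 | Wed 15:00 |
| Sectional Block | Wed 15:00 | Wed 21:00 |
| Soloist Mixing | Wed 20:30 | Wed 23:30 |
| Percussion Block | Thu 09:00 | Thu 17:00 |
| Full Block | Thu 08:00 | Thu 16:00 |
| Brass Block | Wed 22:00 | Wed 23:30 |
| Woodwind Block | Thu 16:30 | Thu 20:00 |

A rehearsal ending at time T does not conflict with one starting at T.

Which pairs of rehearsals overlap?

Sorted by start: Percussion Soundcheck, Full Run-through, Vocals Session, Sectional Block, Soloist Mixing, Brass Block, Full Block, Percussion Block, Woodwind Block.
Full Run-through starts before Percussion Soundcheck ends → Percussion Soundcheck and Full Run-through overlap.
Vocals Session starts after Percussion Soundcheck ends, so Percussion Soundcheck has no further overlaps.
Vocals Session starts after Full Run-through ends, so Full Run-through has no further overlaps.
Sectional Block starts exactly when Vocals Session ends (back-to-back, no overlap), so Vocals Session has no further overlaps.
Soloist Mixing starts before Sectional Block ends → Sectional Block and Soloist Mixing overlap.
Brass Block starts after Sectional Block ends, so Sectional Block has no further overlaps.
Brass Block starts before Soloist Mixing ends → Soloist Mixing and Brass Block overlap.
Full Block starts after Soloist Mixing ends, so Soloist Mixing has no further overlaps.
Full Block starts after Brass Block ends, so Brass Block has no further overlaps.
Percussion Block starts before Full Block ends → Full Block and Percussion Block overlap.
Woodwind Block starts after Full Block ends.
Woodwind Block starts before Percussion Block ends → Percussion Block and Woodwind Block overlap.

Brass Block & Soloist Mixing, Full Block & Percussion Block, Full Run-through & Percussion Soundcheck, Percussion Block & Woodwind Block, Sectional Block & Soloist Mixing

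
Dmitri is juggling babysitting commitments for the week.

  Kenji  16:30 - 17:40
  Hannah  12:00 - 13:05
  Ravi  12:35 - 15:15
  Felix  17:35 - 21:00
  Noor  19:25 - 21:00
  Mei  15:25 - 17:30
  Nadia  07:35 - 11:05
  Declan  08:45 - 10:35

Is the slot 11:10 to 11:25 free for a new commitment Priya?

Yes — the slot is free

Nadia: ends 11:05 at or before Priya starts 11:10 → clear.
Declan: ends 10:35 at or before Priya starts 11:10 → clear.
Hannah: starts 12:00 at or after Priya ends 11:25 → clear.
Ravi: starts 12:35 at or after Priya ends 11:25 → clear.
Mei: starts 15:25 at or after Priya ends 11:25 → clear.
Kenji: starts 16:30 at or after Priya ends 11:25 → clear.
Felix: starts 17:35 at or after Priya ends 11:25 → clear.
Noor: starts 19:25 at or after Priya ends 11:25 → clear.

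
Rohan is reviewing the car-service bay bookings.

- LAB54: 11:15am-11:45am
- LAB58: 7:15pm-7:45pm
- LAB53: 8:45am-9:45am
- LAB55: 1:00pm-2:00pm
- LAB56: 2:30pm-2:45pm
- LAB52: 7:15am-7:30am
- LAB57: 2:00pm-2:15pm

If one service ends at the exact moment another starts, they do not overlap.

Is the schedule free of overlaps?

Check each pair: they overlap iff neither finishes before the other starts.
Sorted by start: LAB52, LAB53, LAB54, LAB55, LAB57, LAB56, LAB58.
LAB53 starts after LAB52 ends; LAB52 is clear from here.
LAB54 starts after LAB53 ends; LAB53 is clear from here.
LAB55 starts after LAB54 ends; LAB54 is clear from here.
LAB57 starts exactly when LAB55 ends (back-to-back, no overlap); LAB55 is clear from here.
LAB56 starts after LAB57 ends; LAB57 is clear from here.
LAB58 starts after LAB56 ends.
Every pair is clear; the schedule has no overlaps.

Yes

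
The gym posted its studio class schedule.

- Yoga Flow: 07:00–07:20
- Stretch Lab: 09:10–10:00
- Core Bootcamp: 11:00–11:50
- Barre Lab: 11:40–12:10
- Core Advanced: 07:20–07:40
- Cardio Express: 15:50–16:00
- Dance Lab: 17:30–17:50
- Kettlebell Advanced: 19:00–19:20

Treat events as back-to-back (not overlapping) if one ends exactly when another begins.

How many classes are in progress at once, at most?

Sort all start/end points and keep a running count:
07:00 start Yoga Flow → 1
07:20 end Yoga Flow → 0
07:20 start Core Advanced → 1
07:40 end Core Advanced → 0
09:10 start Stretch Lab → 1
10:00 end Stretch Lab → 0
11:00 start Core Bootcamp → 1
11:40 start Barre Lab → 2
11:50 end Core Bootcamp → 1
12:10 end Barre Lab → 0
15:50 start Cardio Express → 1
16:00 end Cardio Express → 0
17:30 start Dance Lab → 1
17:50 end Dance Lab → 0
19:00 start Kettlebell Advanced → 1
19:20 end Kettlebell Advanced → 0
Peak is 2, at 11:40 (Barre Lab, Core Bootcamp).

2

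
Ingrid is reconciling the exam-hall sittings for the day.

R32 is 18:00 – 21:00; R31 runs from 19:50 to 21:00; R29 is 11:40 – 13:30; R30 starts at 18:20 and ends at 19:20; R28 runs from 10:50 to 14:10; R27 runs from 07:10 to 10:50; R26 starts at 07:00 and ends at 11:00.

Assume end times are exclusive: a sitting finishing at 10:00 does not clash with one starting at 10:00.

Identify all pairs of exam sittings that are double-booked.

R26 & R27, R26 & R28, R28 & R29, R30 & R32, R31 & R32

Sorted by start: R26, R27, R28, R29, R32, R30, R31.
R27 starts before R26 ends → R26 and R27 overlap.
R28 starts before R26 ends → R26 and R28 overlap.
R29 starts after R26 ends — done with R26.
R28 starts exactly when R27 ends (back-to-back, no overlap) — done with R27.
R29 starts before R28 ends → R28 and R29 overlap.
R32 starts after R28 ends — done with R28.
R32 starts after R29 ends — done with R29.
R30 starts before R32 ends → R32 and R30 overlap.
R31 starts before R32 ends → R32 and R31 overlap.
R31 starts after R30 ends.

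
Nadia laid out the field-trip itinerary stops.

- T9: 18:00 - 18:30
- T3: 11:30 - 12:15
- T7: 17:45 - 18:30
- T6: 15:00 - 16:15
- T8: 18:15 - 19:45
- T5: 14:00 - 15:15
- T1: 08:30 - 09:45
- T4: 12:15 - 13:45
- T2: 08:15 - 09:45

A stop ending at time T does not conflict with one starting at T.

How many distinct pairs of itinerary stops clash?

5

Sorted by start: T2, T1, T3, T4, T5, T6, T7, T9, T8.
T1 starts before T2 ends → T2 and T1 overlap.
T3 starts after T2 ends, so nothing later overlaps T2 either.
T3 starts after T1 ends, so nothing later overlaps T1 either.
T4 starts exactly when T3 ends (back-to-back, no overlap), so nothing later overlaps T3 either.
T5 starts after T4 ends, so nothing later overlaps T4 either.
T6 starts before T5 ends → T5 and T6 overlap.
T7 starts after T5 ends, so nothing later overlaps T5 either.
T7 starts after T6 ends, so nothing later overlaps T6 either.
T9 starts before T7 ends → T7 and T9 overlap.
T8 starts before T7 ends → T7 and T8 overlap.
T8 starts before T9 ends → T9 and T8 overlap.
Overlapping pairs: T1 & T2, T5 & T6, T7 & T8, T7 & T9, T8 & T9 — 5 in total.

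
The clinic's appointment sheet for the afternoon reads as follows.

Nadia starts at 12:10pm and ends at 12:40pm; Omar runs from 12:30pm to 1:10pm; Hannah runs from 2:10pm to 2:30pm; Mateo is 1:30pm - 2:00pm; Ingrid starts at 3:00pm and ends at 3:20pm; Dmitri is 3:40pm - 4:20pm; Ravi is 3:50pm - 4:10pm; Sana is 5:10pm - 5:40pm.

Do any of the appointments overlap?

Yes

Sorted by start: Nadia, Omar, Mateo, Hannah, Ingrid, Dmitri, Ravi, Sana.
Omar starts before Nadia ends → Nadia and Omar overlap.
That's a conflict, so the schedule is not conflict-free.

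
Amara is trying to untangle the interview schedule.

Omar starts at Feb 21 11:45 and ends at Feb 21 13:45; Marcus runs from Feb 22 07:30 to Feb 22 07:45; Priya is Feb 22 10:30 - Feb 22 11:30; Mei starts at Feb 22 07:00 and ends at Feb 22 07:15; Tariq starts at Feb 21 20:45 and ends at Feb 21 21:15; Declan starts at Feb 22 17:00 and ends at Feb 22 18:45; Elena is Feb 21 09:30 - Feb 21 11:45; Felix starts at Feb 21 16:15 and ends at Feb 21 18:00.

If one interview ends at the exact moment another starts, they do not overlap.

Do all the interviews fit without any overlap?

Sorted by start: Elena, Omar, Felix, Tariq, Mei, Marcus, Priya, Declan.
Omar starts exactly when Elena ends (back-to-back, no overlap); Elena is clear from here.
Felix starts after Omar ends; Omar is clear from here.
Tariq starts after Felix ends; Felix is clear from here.
Mei starts after Tariq ends; Tariq is clear from here.
Marcus starts after Mei ends; Mei is clear from here.
Priya starts after Marcus ends; Marcus is clear from here.
Declan starts after Priya ends.
Every pair is clear; the schedule has no overlaps.

Yes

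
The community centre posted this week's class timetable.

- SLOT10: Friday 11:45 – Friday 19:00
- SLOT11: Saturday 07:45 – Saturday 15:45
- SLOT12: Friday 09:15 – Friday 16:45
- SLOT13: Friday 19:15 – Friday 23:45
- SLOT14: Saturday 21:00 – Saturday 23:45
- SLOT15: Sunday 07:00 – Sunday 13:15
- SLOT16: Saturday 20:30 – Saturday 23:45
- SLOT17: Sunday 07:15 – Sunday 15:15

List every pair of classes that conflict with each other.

SLOT10 & SLOT12, SLOT14 & SLOT16, SLOT15 & SLOT17

Sorted by start: SLOT12, SLOT10, SLOT13, SLOT11, SLOT16, SLOT14, SLOT15, SLOT17.
SLOT10 starts before SLOT12 ends → SLOT12 and SLOT10 overlap.
SLOT13 starts after SLOT12 ends, so nothing later overlaps SLOT12 either.
SLOT13 starts after SLOT10 ends, so nothing later overlaps SLOT10 either.
SLOT11 starts after SLOT13 ends, so nothing later overlaps SLOT13 either.
SLOT16 starts after SLOT11 ends, so nothing later overlaps SLOT11 either.
SLOT14 starts before SLOT16 ends → SLOT16 and SLOT14 overlap.
SLOT15 starts after SLOT16 ends, so nothing later overlaps SLOT16 either.
SLOT15 starts after SLOT14 ends, so nothing later overlaps SLOT14 either.
SLOT17 starts before SLOT15 ends → SLOT15 and SLOT17 overlap.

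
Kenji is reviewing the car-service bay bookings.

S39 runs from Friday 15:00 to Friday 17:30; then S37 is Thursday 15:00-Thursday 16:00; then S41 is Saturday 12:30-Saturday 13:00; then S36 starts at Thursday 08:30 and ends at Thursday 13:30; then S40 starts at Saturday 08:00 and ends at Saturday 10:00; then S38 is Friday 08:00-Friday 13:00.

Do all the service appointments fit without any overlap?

Yes

Sorted by start: S36, S37, S38, S39, S40, S41.
S37 starts after S36 ends, so S36 has no further overlaps.
S38 starts after S37 ends, so S37 has no further overlaps.
S39 starts after S38 ends, so S38 has no further overlaps.
S40 starts after S39 ends, so S39 has no further overlaps.
S41 starts after S40 ends.
Every pair is clear; the schedule has no overlaps.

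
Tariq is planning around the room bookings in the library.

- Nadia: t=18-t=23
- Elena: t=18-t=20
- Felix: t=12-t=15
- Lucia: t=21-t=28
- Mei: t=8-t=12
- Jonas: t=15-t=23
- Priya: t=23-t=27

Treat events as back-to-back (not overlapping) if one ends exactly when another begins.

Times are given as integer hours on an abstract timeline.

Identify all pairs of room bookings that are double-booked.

Elena & Jonas, Elena & Nadia, Jonas & Lucia, Jonas & Nadia, Lucia & Nadia, Lucia & Priya

Check each pair: they overlap iff neither finishes before the other starts.
Sorted by start: Mei, Felix, Jonas, Elena, Nadia, Lucia, Priya.
Felix starts exactly when Mei ends (back-to-back, no overlap) — done with Mei.
Jonas starts exactly when Felix ends (back-to-back, no overlap) — done with Felix.
Elena starts before Jonas ends → Jonas and Elena overlap.
Nadia starts before Jonas ends → Jonas and Nadia overlap.
Lucia starts before Jonas ends → Jonas and Lucia overlap.
Priya starts exactly when Jonas ends (back-to-back, no overlap).
Nadia starts before Elena ends → Elena and Nadia overlap.
Lucia starts after Elena ends — done with Elena.
Lucia starts before Nadia ends → Nadia and Lucia overlap.
Priya starts exactly when Nadia ends (back-to-back, no overlap).
Priya starts before Lucia ends → Lucia and Priya overlap.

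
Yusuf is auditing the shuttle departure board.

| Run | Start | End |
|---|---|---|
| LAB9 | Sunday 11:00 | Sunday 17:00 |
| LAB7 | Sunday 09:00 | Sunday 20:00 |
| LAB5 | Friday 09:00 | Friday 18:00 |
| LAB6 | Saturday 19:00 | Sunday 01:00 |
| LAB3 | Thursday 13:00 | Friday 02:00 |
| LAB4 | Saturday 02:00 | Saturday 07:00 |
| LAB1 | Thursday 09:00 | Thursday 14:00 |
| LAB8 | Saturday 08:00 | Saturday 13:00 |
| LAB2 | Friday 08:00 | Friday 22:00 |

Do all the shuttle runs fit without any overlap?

No

Sorted by start: LAB1, LAB3, LAB2, LAB5, LAB4, LAB8, LAB6, LAB7, LAB9.
LAB3 starts before LAB1 ends → LAB1 and LAB3 overlap.
That's a conflict, so the schedule is not conflict-free.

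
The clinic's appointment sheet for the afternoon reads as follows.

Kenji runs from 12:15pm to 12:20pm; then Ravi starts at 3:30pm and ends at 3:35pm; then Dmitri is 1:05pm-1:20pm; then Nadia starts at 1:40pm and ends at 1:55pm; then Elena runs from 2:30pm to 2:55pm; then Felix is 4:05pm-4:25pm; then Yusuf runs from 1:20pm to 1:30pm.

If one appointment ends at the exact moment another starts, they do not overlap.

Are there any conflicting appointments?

No

Sorted by start: Kenji, Dmitri, Yusuf, Nadia, Elena, Ravi, Felix.
Dmitri starts after Kenji ends, so Kenji has no further overlaps.
Yusuf starts exactly when Dmitri ends (back-to-back, no overlap), so Dmitri has no further overlaps.
Nadia starts after Yusuf ends, so Yusuf has no further overlaps.
Elena starts after Nadia ends, so Nadia has no further overlaps.
Ravi starts after Elena ends, so Elena has no further overlaps.
Felix starts after Ravi ends.
Every pair is clear; the schedule has no overlaps.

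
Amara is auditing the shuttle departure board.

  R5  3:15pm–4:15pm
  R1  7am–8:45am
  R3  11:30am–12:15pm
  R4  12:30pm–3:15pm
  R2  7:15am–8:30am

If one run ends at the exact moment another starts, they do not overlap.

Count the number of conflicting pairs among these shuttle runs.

1

Two intervals overlap when each starts before the other ends.
Sorted by start: R1, R2, R3, R4, R5.
R2 starts before R1 ends → R1 and R2 overlap.
R3 starts after R1 ends; R1 is clear from here.
R3 starts after R2 ends; R2 is clear from here.
R4 starts after R3 ends; R3 is clear from here.
R5 starts exactly when R4 ends (back-to-back, no overlap).
Overlapping pairs: R1 & R2 — 1 in total.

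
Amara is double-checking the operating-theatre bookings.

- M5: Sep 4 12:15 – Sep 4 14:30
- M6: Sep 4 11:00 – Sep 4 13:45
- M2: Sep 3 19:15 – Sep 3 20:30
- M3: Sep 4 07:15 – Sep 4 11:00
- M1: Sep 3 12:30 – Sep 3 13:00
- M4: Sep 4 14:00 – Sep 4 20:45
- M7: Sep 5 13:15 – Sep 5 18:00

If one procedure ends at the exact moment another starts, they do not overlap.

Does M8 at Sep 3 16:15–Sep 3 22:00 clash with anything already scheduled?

Yes — it overlaps M2

M1: ends Sep 3 13:00 at or before M8 starts Sep 3 16:15 → clear.
M2: starts Sep 3 19:15 before M8 ends Sep 3 22:00, and ends Sep 3 20:30 after M8 starts Sep 3 16:15 → overlap.
M3: starts Sep 4 07:15 at or after M8 ends Sep 3 22:00 → clear.
M6: starts Sep 4 11:00 at or after M8 ends Sep 3 22:00 → clear.
M5: starts Sep 4 12:15 at or after M8 ends Sep 3 22:00 → clear.
M4: starts Sep 4 14:00 at or after M8 ends Sep 3 22:00 → clear.
M7: starts Sep 5 13:15 at or after M8 ends Sep 3 22:00 → clear.
M8 overlaps M2.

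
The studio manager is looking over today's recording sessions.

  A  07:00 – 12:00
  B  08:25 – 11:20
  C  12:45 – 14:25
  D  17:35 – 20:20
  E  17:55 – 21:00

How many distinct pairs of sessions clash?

Two intervals overlap when each starts before the other ends.
Sorted by start: A, B, C, D, E.
B starts before A ends → A and B overlap.
C starts after A ends, so nothing later overlaps A either.
C starts after B ends, so nothing later overlaps B either.
D starts after C ends, so nothing later overlaps C either.
E starts before D ends → D and E overlap.
Overlapping pairs: A & B, D & E — 2 in total.

2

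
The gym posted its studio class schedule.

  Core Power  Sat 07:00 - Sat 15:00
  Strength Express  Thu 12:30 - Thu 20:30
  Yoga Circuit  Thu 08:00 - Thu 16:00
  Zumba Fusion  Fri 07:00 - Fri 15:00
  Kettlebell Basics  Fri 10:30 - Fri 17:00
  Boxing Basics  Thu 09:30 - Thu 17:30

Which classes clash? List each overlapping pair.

Sorted by start: Yoga Circuit, Boxing Basics, Strength Express, Zumba Fusion, Kettlebell Basics, Core Power.
Boxing Basics starts before Yoga Circuit ends → Yoga Circuit and Boxing Basics overlap.
Strength Express starts before Yoga Circuit ends → Yoga Circuit and Strength Express overlap.
Zumba Fusion starts after Yoga Circuit ends; Yoga Circuit is clear from here.
Strength Express starts before Boxing Basics ends → Boxing Basics and Strength Express overlap.
Zumba Fusion starts after Boxing Basics ends; Boxing Basics is clear from here.
Zumba Fusion starts after Strength Express ends; Strength Express is clear from here.
Kettlebell Basics starts before Zumba Fusion ends → Zumba Fusion and Kettlebell Basics overlap.
Core Power starts after Zumba Fusion ends.
Core Power starts after Kettlebell Basics ends.

Boxing Basics & Strength Express, Boxing Basics & Yoga Circuit, Kettlebell Basics & Zumba Fusion, Strength Express & Yoga Circuit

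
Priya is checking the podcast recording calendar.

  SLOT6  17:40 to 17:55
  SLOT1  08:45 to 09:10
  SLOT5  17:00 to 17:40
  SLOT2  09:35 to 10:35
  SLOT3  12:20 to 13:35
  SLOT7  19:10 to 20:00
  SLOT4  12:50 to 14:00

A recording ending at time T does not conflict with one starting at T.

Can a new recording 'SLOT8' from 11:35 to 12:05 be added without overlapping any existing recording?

SLOT1: ends 09:10 at or before SLOT8 starts 11:35 → clear.
SLOT2: ends 10:35 at or before SLOT8 starts 11:35 → clear.
SLOT3: starts 12:20 at or after SLOT8 ends 12:05 → clear.
SLOT4: starts 12:50 at or after SLOT8 ends 12:05 → clear.
SLOT5: starts 17:00 at or after SLOT8 ends 12:05 → clear.
SLOT6: starts 17:40 at or after SLOT8 ends 12:05 → clear.
SLOT7: starts 19:10 at or after SLOT8 ends 12:05 → clear.

Yes — the slot is free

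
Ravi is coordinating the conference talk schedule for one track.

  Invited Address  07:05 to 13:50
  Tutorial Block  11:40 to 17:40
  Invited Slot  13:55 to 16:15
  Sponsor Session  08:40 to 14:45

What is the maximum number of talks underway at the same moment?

Sort all start/end points and keep a running count:
07:05 start Invited Address → 1
08:40 start Sponsor Session → 2
11:40 start Tutorial Block → 3
13:50 end Invited Address → 2
13:55 start Invited Slot → 3
14:45 end Sponsor Session → 2
16:15 end Invited Slot → 1
17:40 end Tutorial Block → 0
Peak is 3, at 11:40 (Invited Address, Sponsor Session, Tutorial Block).

3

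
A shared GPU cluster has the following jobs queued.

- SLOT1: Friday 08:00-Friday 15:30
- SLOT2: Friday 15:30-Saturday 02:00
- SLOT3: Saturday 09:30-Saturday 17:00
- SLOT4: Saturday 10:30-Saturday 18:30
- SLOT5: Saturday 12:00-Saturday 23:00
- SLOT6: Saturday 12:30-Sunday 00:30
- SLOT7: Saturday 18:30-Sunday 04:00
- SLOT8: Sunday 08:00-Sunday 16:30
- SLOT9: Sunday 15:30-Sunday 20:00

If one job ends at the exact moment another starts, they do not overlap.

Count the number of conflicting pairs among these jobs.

Sorted by start: SLOT1, SLOT2, SLOT3, SLOT4, SLOT5, SLOT6, SLOT7, SLOT8, SLOT9.
SLOT2 starts exactly when SLOT1 ends (back-to-back, no overlap); SLOT1 is clear from here.
SLOT3 starts after SLOT2 ends; SLOT2 is clear from here.
SLOT4 starts before SLOT3 ends → SLOT3 and SLOT4 overlap.
SLOT5 starts before SLOT3 ends → SLOT3 and SLOT5 overlap.
SLOT6 starts before SLOT3 ends → SLOT3 and SLOT6 overlap.
SLOT7 starts after SLOT3 ends; SLOT3 is clear from here.
SLOT5 starts before SLOT4 ends → SLOT4 and SLOT5 overlap.
SLOT6 starts before SLOT4 ends → SLOT4 and SLOT6 overlap.
SLOT7 starts exactly when SLOT4 ends (back-to-back, no overlap); SLOT4 is clear from here.
SLOT6 starts before SLOT5 ends → SLOT5 and SLOT6 overlap.
SLOT7 starts before SLOT5 ends → SLOT5 and SLOT7 overlap.
SLOT8 starts after SLOT5 ends; SLOT5 is clear from here.
SLOT7 starts before SLOT6 ends → SLOT6 and SLOT7 overlap.
SLOT8 starts after SLOT6 ends; SLOT6 is clear from here.
SLOT8 starts after SLOT7 ends; SLOT7 is clear from here.
SLOT9 starts before SLOT8 ends → SLOT8 and SLOT9 overlap.
Overlapping pairs: SLOT3 & SLOT4, SLOT3 & SLOT5, SLOT3 & SLOT6, SLOT4 & SLOT5, SLOT4 & SLOT6, SLOT5 & SLOT6, SLOT5 & SLOT7, SLOT6 & SLOT7, SLOT8 & SLOT9 — 9 in total.

9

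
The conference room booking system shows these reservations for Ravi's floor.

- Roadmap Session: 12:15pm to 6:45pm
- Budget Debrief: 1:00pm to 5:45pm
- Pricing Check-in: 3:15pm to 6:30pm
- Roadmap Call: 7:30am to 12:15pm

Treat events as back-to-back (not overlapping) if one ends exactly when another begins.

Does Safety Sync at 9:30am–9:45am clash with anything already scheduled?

Roadmap Call: starts 7:30am before Safety Sync ends 9:45am, and ends 12:15pm after Safety Sync starts 9:30am → overlap.
Roadmap Session: starts 12:15pm at or after Safety Sync ends 9:45am → clear.
Budget Debrief: starts 1:00pm at or after Safety Sync ends 9:45am → clear.
Pricing Check-in: starts 3:15pm at or after Safety Sync ends 9:45am → clear.
Safety Sync overlaps Roadmap Call.

Yes — it overlaps Roadmap Call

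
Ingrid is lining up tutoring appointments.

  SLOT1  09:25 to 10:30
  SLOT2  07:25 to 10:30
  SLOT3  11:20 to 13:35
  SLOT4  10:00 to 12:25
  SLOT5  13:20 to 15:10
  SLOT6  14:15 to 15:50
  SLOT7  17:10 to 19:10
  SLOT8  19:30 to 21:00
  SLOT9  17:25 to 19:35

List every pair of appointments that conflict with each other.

Sorted by start: SLOT2, SLOT1, SLOT4, SLOT3, SLOT5, SLOT6, SLOT7, SLOT9, SLOT8.
SLOT1 starts before SLOT2 ends → SLOT2 and SLOT1 overlap.
SLOT4 starts before SLOT2 ends → SLOT2 and SLOT4 overlap.
SLOT3 starts after SLOT2 ends; SLOT2 is clear from here.
SLOT4 starts before SLOT1 ends → SLOT1 and SLOT4 overlap.
SLOT3 starts after SLOT1 ends; SLOT1 is clear from here.
SLOT3 starts before SLOT4 ends → SLOT4 and SLOT3 overlap.
SLOT5 starts after SLOT4 ends; SLOT4 is clear from here.
SLOT5 starts before SLOT3 ends → SLOT3 and SLOT5 overlap.
SLOT6 starts after SLOT3 ends; SLOT3 is clear from here.
SLOT6 starts before SLOT5 ends → SLOT5 and SLOT6 overlap.
SLOT7 starts after SLOT5 ends; SLOT5 is clear from here.
SLOT7 starts after SLOT6 ends; SLOT6 is clear from here.
SLOT9 starts before SLOT7 ends → SLOT7 and SLOT9 overlap.
SLOT8 starts after SLOT7 ends.
SLOT8 starts before SLOT9 ends → SLOT9 and SLOT8 overlap.

SLOT1 & SLOT2, SLOT1 & SLOT4, SLOT2 & SLOT4, SLOT3 & SLOT4, SLOT3 & SLOT5, SLOT5 & SLOT6, SLOT7 & SLOT9, SLOT8 & SLOT9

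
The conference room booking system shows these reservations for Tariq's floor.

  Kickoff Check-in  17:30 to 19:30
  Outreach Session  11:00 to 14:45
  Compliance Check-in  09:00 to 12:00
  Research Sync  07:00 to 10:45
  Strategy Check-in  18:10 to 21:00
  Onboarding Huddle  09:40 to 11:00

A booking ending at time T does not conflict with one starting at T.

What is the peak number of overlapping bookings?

Walk through starts and ends in time order (an end at T is processed before a start at T):
07:00 start Research Sync → 1
09:00 start Compliance Check-in → 2
09:40 start Onboarding Huddle → 3
10:45 end Research Sync → 2
11:00 end Onboarding Huddle → 1
11:00 start Outreach Session → 2
12:00 end Compliance Check-in → 1
14:45 end Outreach Session → 0
17:30 start Kickoff Check-in → 1
18:10 start Strategy Check-in → 2
19:30 end Kickoff Check-in → 1
21:00 end Strategy Check-in → 0
Peak is 3, at 09:40 (Compliance Check-in, Onboarding Huddle, Research Sync).

3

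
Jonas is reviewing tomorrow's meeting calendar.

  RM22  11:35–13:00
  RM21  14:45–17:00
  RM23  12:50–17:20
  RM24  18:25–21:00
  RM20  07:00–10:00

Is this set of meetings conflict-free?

Sorted by start: RM20, RM22, RM23, RM21, RM24.
RM22 starts after RM20 ends, so nothing later overlaps RM20 either.
RM23 starts before RM22 ends → RM22 and RM23 overlap.
That's a conflict, so the schedule is not conflict-free.

No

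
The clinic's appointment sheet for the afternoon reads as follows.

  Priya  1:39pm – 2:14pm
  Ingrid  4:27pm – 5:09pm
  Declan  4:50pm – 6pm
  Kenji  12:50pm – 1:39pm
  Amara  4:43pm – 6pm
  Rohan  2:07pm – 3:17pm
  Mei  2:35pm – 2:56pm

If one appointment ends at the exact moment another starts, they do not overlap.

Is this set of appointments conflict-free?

No

Two intervals overlap when each starts before the other ends.
Sorted by start: Kenji, Priya, Rohan, Mei, Ingrid, Amara, Declan.
Priya starts exactly when Kenji ends (back-to-back, no overlap) — done with Kenji.
Rohan starts before Priya ends → Priya and Rohan overlap.
That's a conflict, so the schedule is not conflict-free.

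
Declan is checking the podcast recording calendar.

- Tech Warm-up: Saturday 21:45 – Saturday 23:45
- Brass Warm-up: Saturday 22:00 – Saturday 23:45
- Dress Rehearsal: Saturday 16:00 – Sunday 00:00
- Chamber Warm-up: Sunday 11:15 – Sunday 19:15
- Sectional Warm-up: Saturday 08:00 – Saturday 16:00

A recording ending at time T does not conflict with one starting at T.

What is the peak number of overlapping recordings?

Sweep the timeline, counting +1 at each start and −1 at each end (ends before starts at a tie):
Saturday 08:00 start Sectional Warm-up → 1
Saturday 16:00 end Sectional Warm-up → 0
Saturday 16:00 start Dress Rehearsal → 1
Saturday 21:45 start Tech Warm-up → 2
Saturday 22:00 start Brass Warm-up → 3
Saturday 23:45 end Brass Warm-up → 2
Saturday 23:45 end Tech Warm-up → 1
Sunday 00:00 end Dress Rehearsal → 0
Sunday 11:15 start Chamber Warm-up → 1
Sunday 19:15 end Chamber Warm-up → 0
Peak is 3, at Saturday 22:00 (Brass Warm-up, Dress Rehearsal, Tech Warm-up).

3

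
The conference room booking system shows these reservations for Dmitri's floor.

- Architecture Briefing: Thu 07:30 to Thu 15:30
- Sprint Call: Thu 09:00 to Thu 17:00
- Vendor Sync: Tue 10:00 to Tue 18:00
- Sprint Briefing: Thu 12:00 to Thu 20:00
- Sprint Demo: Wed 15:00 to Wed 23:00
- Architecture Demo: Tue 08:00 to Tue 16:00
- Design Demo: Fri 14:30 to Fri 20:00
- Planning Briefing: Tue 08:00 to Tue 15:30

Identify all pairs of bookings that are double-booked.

Two intervals overlap when each starts before the other ends.
Sorted by start: Architecture Demo, Planning Briefing, Vendor Sync, Sprint Demo, Architecture Briefing, Sprint Call, Sprint Briefing, Design Demo.
Planning Briefing starts before Architecture Demo ends → Architecture Demo and Planning Briefing overlap.
Vendor Sync starts before Architecture Demo ends → Architecture Demo and Vendor Sync overlap.
Sprint Demo starts after Architecture Demo ends; Architecture Demo is clear from here.
Vendor Sync starts before Planning Briefing ends → Planning Briefing and Vendor Sync overlap.
Sprint Demo starts after Planning Briefing ends; Planning Briefing is clear from here.
Sprint Demo starts after Vendor Sync ends; Vendor Sync is clear from here.
Architecture Briefing starts after Sprint Demo ends; Sprint Demo is clear from here.
Sprint Call starts before Architecture Briefing ends → Architecture Briefing and Sprint Call overlap.
Sprint Briefing starts before Architecture Briefing ends → Architecture Briefing and Sprint Briefing overlap.
Design Demo starts after Architecture Briefing ends.
Sprint Briefing starts before Sprint Call ends → Sprint Call and Sprint Briefing overlap.
Design Demo starts after Sprint Call ends.
Design Demo starts after Sprint Briefing ends.

Architecture Briefing & Sprint Briefing, Architecture Briefing & Sprint Call, Architecture Demo & Planning Briefing, Architecture Demo & Vendor Sync, Planning Briefing & Vendor Sync, Sprint Briefing & Sprint Call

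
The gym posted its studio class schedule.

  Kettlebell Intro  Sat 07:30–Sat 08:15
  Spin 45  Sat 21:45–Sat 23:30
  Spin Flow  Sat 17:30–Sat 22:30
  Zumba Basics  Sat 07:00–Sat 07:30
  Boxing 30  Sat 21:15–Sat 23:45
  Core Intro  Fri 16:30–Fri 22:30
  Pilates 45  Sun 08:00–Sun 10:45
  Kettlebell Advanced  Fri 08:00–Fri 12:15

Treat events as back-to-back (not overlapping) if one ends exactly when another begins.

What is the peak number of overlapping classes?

Sort all start/end points and keep a running count:
Fri 08:00 start Kettlebell Advanced → 1
Fri 12:15 end Kettlebell Advanced → 0
Fri 16:30 start Core Intro → 1
Fri 22:30 end Core Intro → 0
Sat 07:00 start Zumba Basics → 1
Sat 07:30 end Zumba Basics → 0
Sat 07:30 start Kettlebell Intro → 1
Sat 08:15 end Kettlebell Intro → 0
Sat 17:30 start Spin Flow → 1
Sat 21:15 start Boxing 30 → 2
Sat 21:45 start Spin 45 → 3
Sat 22:30 end Spin Flow → 2
Sat 23:30 end Spin 45 → 1
Sat 23:45 end Boxing 30 → 0
Sun 08:00 start Pilates 45 → 1
Sun 10:45 end Pilates 45 → 0
Peak is 3, at Sat 21:45 (Boxing 30, Spin 45, Spin Flow).

3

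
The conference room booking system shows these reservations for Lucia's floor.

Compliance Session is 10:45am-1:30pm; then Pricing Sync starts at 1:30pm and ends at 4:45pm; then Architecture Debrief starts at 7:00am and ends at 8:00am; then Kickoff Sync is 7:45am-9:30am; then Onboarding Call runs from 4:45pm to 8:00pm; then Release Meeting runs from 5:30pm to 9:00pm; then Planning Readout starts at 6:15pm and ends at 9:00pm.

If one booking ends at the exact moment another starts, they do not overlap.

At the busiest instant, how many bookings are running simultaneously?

Sort all start/end points and keep a running count:
7:00am start Architecture Debrief → 1
7:45am start Kickoff Sync → 2
8:00am end Architecture Debrief → 1
9:30am end Kickoff Sync → 0
10:45am start Compliance Session → 1
1:30pm end Compliance Session → 0
1:30pm start Pricing Sync → 1
4:45pm end Pricing Sync → 0
4:45pm start Onboarding Call → 1
5:30pm start Release Meeting → 2
6:15pm start Planning Readout → 3
8:00pm end Onboarding Call → 2
9:00pm end Planning Readout → 1
9:00pm end Release Meeting → 0
Peak is 3, at 6:15pm (Onboarding Call, Planning Readout, Release Meeting).

3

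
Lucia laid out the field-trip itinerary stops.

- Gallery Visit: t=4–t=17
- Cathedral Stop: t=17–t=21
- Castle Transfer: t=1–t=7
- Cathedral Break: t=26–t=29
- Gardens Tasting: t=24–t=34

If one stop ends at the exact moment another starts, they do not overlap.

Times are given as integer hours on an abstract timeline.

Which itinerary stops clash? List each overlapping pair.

Castle Transfer & Gallery Visit, Cathedral Break & Gardens Tasting

Sorted by start: Castle Transfer, Gallery Visit, Cathedral Stop, Gardens Tasting, Cathedral Break.
Gallery Visit starts before Castle Transfer ends → Castle Transfer and Gallery Visit overlap.
Cathedral Stop starts after Castle Transfer ends; Castle Transfer is clear from here.
Cathedral Stop starts exactly when Gallery Visit ends (back-to-back, no overlap); Gallery Visit is clear from here.
Gardens Tasting starts after Cathedral Stop ends; Cathedral Stop is clear from here.
Cathedral Break starts before Gardens Tasting ends → Gardens Tasting and Cathedral Break overlap.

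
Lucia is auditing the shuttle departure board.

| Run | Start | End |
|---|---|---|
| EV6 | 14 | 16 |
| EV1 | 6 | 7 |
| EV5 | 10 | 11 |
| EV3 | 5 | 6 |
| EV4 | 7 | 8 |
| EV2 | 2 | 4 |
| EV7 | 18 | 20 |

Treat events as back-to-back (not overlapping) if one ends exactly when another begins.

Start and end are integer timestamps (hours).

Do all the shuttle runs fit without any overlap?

Check each pair: they overlap iff neither finishes before the other starts.
Sorted by start: EV2, EV3, EV1, EV4, EV5, EV6, EV7.
EV3 starts after EV2 ends, so EV2 has no further overlaps.
EV1 starts exactly when EV3 ends (back-to-back, no overlap), so EV3 has no further overlaps.
EV4 starts exactly when EV1 ends (back-to-back, no overlap), so EV1 has no further overlaps.
EV5 starts after EV4 ends, so EV4 has no further overlaps.
EV6 starts after EV5 ends, so EV5 has no further overlaps.
EV7 starts after EV6 ends.
Every pair is clear; the schedule has no overlaps.

Yes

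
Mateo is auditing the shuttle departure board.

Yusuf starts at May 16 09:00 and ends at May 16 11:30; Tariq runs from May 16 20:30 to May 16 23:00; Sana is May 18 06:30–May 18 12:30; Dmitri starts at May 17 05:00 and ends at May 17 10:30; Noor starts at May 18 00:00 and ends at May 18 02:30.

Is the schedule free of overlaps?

Sorted by start: Yusuf, Tariq, Dmitri, Noor, Sana.
Tariq starts after Yusuf ends, so nothing later overlaps Yusuf either.
Dmitri starts after Tariq ends, so nothing later overlaps Tariq either.
Noor starts after Dmitri ends, so nothing later overlaps Dmitri either.
Sana starts after Noor ends.
Every pair is clear; the schedule has no overlaps.

Yes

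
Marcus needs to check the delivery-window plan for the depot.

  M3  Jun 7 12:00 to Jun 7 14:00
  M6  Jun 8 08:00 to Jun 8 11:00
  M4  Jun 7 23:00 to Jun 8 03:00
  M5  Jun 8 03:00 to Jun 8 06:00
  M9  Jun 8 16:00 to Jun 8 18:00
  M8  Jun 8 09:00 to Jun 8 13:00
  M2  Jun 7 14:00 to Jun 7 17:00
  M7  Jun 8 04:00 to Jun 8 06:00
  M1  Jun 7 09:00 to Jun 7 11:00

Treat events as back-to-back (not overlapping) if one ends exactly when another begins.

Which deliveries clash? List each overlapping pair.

Sorted by start: M1, M3, M2, M4, M5, M7, M6, M8, M9.
M3 starts after M1 ends — done with M1.
M2 starts exactly when M3 ends (back-to-back, no overlap) — done with M3.
M4 starts after M2 ends — done with M2.
M5 starts exactly when M4 ends (back-to-back, no overlap) — done with M4.
M7 starts before M5 ends → M5 and M7 overlap.
M6 starts after M5 ends — done with M5.
M6 starts after M7 ends — done with M7.
M8 starts before M6 ends → M6 and M8 overlap.
M9 starts after M6 ends.
M9 starts after M8 ends.

M5 & M7, M6 & M8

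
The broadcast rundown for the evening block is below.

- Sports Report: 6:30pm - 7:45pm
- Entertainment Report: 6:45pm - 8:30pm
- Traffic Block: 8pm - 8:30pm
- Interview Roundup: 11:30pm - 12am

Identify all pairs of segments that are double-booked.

Entertainment Report & Sports Report, Entertainment Report & Traffic Block

Two intervals overlap when each starts before the other ends.
Sorted by start: Sports Report, Entertainment Report, Traffic Block, Interview Roundup.
Entertainment Report starts before Sports Report ends → Sports Report and Entertainment Report overlap.
Traffic Block starts after Sports Report ends, so Sports Report has no further overlaps.
Traffic Block starts before Entertainment Report ends → Entertainment Report and Traffic Block overlap.
Interview Roundup starts after Entertainment Report ends.
Interview Roundup starts after Traffic Block ends.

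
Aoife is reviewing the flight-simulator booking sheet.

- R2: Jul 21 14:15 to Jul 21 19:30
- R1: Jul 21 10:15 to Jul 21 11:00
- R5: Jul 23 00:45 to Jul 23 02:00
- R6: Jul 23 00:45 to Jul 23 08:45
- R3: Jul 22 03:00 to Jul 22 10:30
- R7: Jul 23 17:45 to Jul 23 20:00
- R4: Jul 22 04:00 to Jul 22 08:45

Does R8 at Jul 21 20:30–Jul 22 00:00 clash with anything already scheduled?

No — it doesn't clash with anything

R1: ends Jul 21 11:00 at or before R8 starts Jul 21 20:30 → clear.
R2: ends Jul 21 19:30 at or before R8 starts Jul 21 20:30 → clear.
R3: starts Jul 22 03:00 at or after R8 ends Jul 22 00:00 → clear.
R4: starts Jul 22 04:00 at or after R8 ends Jul 22 00:00 → clear.
R5: starts Jul 23 00:45 at or after R8 ends Jul 22 00:00 → clear.
R6: starts Jul 23 00:45 at or after R8 ends Jul 22 00:00 → clear.
R7: starts Jul 23 17:45 at or after R8 ends Jul 22 00:00 → clear.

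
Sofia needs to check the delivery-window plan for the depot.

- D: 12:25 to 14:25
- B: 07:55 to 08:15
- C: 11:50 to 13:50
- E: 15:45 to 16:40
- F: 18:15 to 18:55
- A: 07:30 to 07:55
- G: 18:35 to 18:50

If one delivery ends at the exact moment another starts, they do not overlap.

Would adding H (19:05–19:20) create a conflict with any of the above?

No — it doesn't clash with anything

A: ends 07:55 at or before H starts 19:05 → clear.
B: ends 08:15 at or before H starts 19:05 → clear.
C: ends 13:50 at or before H starts 19:05 → clear.
D: ends 14:25 at or before H starts 19:05 → clear.
E: ends 16:40 at or before H starts 19:05 → clear.
F: ends 18:55 at or before H starts 19:05 → clear.
G: ends 18:50 at or before H starts 19:05 → clear.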